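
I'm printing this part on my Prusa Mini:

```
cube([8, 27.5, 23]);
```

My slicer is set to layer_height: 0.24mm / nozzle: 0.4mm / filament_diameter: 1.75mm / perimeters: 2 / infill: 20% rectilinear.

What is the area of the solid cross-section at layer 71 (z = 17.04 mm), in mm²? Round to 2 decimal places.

220.00 mm²

At z = 17.04 mm: the cube (footprint 8×27.5) is included at this height (area 220.00 mm²). Overall, the cross-section is a single solid region. Net area = 220.00 mm².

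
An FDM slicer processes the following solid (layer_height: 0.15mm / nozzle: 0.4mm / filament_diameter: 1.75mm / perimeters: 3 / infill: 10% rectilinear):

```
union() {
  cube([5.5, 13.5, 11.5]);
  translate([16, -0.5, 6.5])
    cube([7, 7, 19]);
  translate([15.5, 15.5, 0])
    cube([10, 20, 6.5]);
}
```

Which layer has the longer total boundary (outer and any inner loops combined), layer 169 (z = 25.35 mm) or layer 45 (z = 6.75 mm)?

Layer 169 (z = 25.35): the cube does not reach this height (z outside [0, 11.5]); the cube at (16, -0.5) is present — its section is the full 7×7 rectangle (perimeter 28.00 mm); the cube at (15.5, 15.5) does not reach this height (z outside [0, 6.5]); Taking the union: only the 7×7 cube at (16, -0.5) is present, so the union is just that shape — boundary = 28.00 mm. So its perimeter = 28.00 mm. Layer 45 (z = 6.75): the cube is present — its section is the full 5.5×13.5 rectangle (perimeter 38.00 mm); the cube at (16, -0.5) is present — its section is the full 7×7 rectangle (perimeter 28.00 mm); the cube at (15.5, 15.5) is not intersected at this z (z outside [0, 6.5]); Merging all regions: the 2 present regions are separate (no shared area or edge), so areas and boundary lengths simply add and each stays a separate island — boundary = 66.00 mm. So its perimeter = 66.00 mm. Layer 45 is larger (66.00 vs 28.00 mm).

layer 45 (z = 6.75 mm)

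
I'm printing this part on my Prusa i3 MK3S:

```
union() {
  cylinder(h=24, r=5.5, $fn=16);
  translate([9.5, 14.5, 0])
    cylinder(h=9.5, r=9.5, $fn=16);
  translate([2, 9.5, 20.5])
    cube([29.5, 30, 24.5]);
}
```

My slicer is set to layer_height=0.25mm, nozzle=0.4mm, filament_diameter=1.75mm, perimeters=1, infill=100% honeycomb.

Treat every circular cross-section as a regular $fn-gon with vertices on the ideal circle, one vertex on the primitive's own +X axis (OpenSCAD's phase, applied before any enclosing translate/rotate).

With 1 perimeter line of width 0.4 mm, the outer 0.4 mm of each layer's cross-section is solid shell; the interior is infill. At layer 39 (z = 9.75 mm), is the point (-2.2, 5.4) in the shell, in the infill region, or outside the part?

outside

At z = 9.75 mm: the r=5.5 cylinder contributes a regular 16-gon of circumradius 5.5; the cylinder at (9.5, 14.5) is absent (z outside [0, 9.5]); the cube at (2, 9.5) is not intersected at this z (z outside [20.5, 45]); Combining (union): only the r=5.5 cylinder is present, so the union is just that shape — 1 connected region. Overall, the cross-section is a single solid region. The nearest boundary edge runs (0.00, 5.50)→(-2.10, 5.08); distance from the point to it = 0.33 mm. The point is not inside any of the regions above, so it lies outside the cross-section (0.33 mm from the nearest boundary).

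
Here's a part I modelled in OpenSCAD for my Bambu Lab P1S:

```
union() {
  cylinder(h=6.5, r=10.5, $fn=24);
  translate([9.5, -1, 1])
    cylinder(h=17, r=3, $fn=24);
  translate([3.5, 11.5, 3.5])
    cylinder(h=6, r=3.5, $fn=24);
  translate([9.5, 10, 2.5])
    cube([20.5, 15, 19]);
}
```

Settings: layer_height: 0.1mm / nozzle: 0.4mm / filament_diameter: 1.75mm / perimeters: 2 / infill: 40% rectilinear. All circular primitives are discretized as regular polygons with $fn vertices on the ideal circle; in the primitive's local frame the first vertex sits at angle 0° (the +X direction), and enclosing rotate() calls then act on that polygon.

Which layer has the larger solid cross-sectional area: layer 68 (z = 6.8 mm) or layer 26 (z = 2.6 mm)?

Layer 68 (z = 6.8): the cylinder is absent (z outside [0, 6.5]); the r=3 cylinder at (9.5, -1) gives a regular 24-gon of circumradius 3 (constant along its height) (area = (24/2)·3.000²·sin(360°/24) = 27.95 mm²); the cylinder at (3.5, 11.5): section is a regular 24-gon, circumradius r=3.5 (area = (24/2)·3.500²·sin(360°/24) = 38.05 mm²); the cube at (9.5, 10) is present — its section is the full 20.5×15 rectangle (area 307.50 mm²); Taking the union: the 3 present regions are separate (no shared area or edge), so areas and boundary lengths simply add and each stays a separate island — area = 373.50 mm². So its area = 373.50 mm². Layer 26 (z = 2.6): the r=10.5 cylinder gives a regular 24-gon of circumradius 10.5 (constant along its height) (area = (24/2)·10.500²·sin(360°/24) = 342.42 mm²); the r=3 cylinder at (9.5, -1) contributes a regular 24-gon of circumradius 3 (area = (24/2)·3.000²·sin(360°/24) = 27.95 mm²); the cylinder at (3.5, 11.5) does not reach this height (z outside [3.5, 9.5]); the cube at (9.5, 10) is present — its section is the full 20.5×15 rectangle (area 307.50 mm²); Combining (union): the regions partially overlap — summed areas 677.87 mm² minus the doubly-counted overlap 18.39 mm² gives 659.48 mm² — area = 659.48 mm². So its area = 659.48 mm². Layer 26 is larger (659.48 vs 373.50 mm²).

layer 26 (z = 2.6 mm)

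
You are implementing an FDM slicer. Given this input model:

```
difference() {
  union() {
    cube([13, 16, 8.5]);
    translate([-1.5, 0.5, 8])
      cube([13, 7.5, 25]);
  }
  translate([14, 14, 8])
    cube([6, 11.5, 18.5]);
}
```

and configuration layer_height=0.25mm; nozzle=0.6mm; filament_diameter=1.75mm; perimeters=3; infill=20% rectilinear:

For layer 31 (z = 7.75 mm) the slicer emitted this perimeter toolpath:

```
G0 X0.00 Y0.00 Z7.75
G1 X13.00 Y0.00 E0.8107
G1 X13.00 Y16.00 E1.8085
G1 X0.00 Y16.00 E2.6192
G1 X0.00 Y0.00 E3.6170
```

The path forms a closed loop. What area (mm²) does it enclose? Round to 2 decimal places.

Apply the shoelace formula to the sequence of (X, Y) vertices; enclosed area = 208.00 mm².

208.00 mm²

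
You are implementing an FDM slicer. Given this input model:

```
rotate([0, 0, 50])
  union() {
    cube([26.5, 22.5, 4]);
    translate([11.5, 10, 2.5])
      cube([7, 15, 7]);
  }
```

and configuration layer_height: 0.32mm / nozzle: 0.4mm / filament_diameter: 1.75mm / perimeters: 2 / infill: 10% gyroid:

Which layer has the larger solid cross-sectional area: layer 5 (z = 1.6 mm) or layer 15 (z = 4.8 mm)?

layer 5 (z = 1.6 mm)

Layer 5 (z = 1.6): the cube is present — its section is the full 26.5×22.5 rectangle (area 596.25 mm²); the cube at (11.5, 10) is not intersected at this z (z outside [2.5, 9.5]); Taking the union: only the 26.5×22.5 cube is present, so the union is just that shape — area = 596.25 mm²; (whole slice rotated 50° about Z — lengths, areas and connectivity unchanged). So its area = 596.25 mm². Layer 15 (z = 4.8): the cube is not intersected at this z (z outside [0, 4]); the 7×15 cube at (11.5, 10) contributes its full rectangle (area 105.00 mm²); Combining (union): only the 7×15 cube at (11.5, 10) is present, so the union is just that shape — area = 105.00 mm²; (whole slice rotated 50° about Z — lengths, areas and connectivity unchanged). So its area = 105.00 mm². Layer 5 is larger (596.25 vs 105.00 mm²).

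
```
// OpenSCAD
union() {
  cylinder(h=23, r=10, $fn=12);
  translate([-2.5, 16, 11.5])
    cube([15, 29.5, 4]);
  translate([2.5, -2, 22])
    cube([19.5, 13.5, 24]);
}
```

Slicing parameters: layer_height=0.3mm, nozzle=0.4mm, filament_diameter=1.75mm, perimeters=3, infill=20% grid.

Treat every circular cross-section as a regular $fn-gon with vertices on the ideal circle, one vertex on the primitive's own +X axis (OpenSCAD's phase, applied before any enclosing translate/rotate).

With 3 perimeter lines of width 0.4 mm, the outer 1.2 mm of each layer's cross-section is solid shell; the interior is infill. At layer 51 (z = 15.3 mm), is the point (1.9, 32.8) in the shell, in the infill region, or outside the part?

At z = 15.3 mm: the r=10 cylinder gives a regular 12-gon of circumradius 10 (constant along its height); the cube at (-2.5, 16) is present — its section is the full 15×29.5 rectangle; the cube at (2.5, -2) does not reach this height (z outside [22, 46]); Combining (union): the 2 present regions are separate (no shared area or edge), so areas and boundary lengths simply add and each stays a separate island — 2 connected regions. Overall, the cross-section has 2 separate islands. The nearest boundary edge runs (-2.50, 16.00)→(-2.50, 45.50); distance from the point to it = 4.40 mm. (Shell/infill is judged within the island containing the point — the largest one.) The point is inside the cross-section and 4.40 mm from the nearest boundary — more than the 1.2 mm shell width (3 × 0.4), so it's in the infill interior.

infill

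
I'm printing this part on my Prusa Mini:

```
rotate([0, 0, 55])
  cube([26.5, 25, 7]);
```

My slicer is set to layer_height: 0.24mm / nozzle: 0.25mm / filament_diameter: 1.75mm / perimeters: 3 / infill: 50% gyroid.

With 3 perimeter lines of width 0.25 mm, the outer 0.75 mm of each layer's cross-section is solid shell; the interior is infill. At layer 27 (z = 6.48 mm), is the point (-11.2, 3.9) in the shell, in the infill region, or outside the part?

At z = 6.48 mm: the cube (footprint 26.5×25) is included at this height; (rotated 55° about Z; rotation is an isometry so areas/perimeters/island counts are preserved). Overall, the cross-section is a single solid region. Undo the 55° rotation: the query point maps to (-3.229, 11.411) in the un-rotated model frame. The nearest boundary edge runs (0.00, 25.00)→(0.00, 0.00); distance from the point to it = 3.23 mm. The point is not inside any of the regions above, so it lies outside the cross-section (3.23 mm from the nearest boundary).

outside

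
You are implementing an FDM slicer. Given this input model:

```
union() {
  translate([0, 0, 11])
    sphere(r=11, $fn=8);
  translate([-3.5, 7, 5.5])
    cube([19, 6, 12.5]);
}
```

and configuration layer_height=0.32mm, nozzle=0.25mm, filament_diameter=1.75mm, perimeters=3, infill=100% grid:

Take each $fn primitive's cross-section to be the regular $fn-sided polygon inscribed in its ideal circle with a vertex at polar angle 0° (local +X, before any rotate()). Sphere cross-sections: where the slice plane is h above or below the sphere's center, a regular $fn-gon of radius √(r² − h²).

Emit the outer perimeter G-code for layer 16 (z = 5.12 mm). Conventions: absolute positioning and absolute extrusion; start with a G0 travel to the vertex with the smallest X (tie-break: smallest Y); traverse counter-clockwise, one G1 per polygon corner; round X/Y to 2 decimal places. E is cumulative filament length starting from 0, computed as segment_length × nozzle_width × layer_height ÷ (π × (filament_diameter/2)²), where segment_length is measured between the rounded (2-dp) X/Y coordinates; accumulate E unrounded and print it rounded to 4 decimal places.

At z = 5.12 mm: the sphere: section is a regular 8-gon, circumradius = √(r²−h²) = √(11²−5.88²) = 9.297; the cube at (-3.5, 7) is not intersected at this z (z outside [5.5, 18]); Combining (union): only the r=11 sphere is present, so the union is just that shape — 1 connected region. The outline is a single polygon with 8 vertices. Extrusion per mm of travel: 0.25 × 0.32 / (π × 0.875²) = 0.033260. Accumulating E over each segment gives final E = 1.8931.

G0 X-9.30 Y0.00 Z5.12
G1 X-6.57 Y-6.57 E0.2366
G1 X0.00 Y-9.30 E0.4733
G1 X6.57 Y-6.57 E0.7099
G1 X9.30 Y0.00 E0.9465
G1 X6.57 Y6.57 E1.1832
G1 X0.00 Y9.30 E1.4198
G1 X-6.57 Y6.57 E1.6564
G1 X-9.30 Y0.00 E1.8931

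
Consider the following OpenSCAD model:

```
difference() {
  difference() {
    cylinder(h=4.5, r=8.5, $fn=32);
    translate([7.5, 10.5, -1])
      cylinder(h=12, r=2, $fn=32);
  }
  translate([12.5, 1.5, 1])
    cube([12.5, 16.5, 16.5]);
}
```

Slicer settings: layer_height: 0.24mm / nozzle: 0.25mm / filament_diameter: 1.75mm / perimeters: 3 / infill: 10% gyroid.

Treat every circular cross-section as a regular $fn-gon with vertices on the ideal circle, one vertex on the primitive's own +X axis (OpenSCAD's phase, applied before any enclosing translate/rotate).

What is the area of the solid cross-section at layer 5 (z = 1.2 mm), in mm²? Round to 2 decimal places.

At z = 1.2 mm: the r=8.5 cylinder gives a regular 32-gon of circumradius 8.5 (constant along its height) (area = (32/2)·8.500²·sin(360°/32) = 225.52 mm²); the r=2 cylinder at (7.5, 10.5) contributes a regular 32-gon of circumradius 2 (area = (32/2)·2.000²·sin(360°/32) = 12.49 mm²); Subtracting the remaining from the first: starting from the r=8.5 cylinder (225.52 mm²), the r=2 cylinder at (7.5, 10.5) misses the remaining region (no effect) — area = 225.52 mm²; the cube at (12.5, 1.5) is present — its section is the full 12.5×16.5 rectangle (area 206.25 mm²); Subtracting the remaining from the first: starting from the result so far (225.52 mm²), the 12.5×16.5 cube at (12.5, 1.5) misses the remaining region (no effect) — area = 225.52 mm². Overall, the cross-section is a single solid region. Net area = 225.52 mm².

225.52 mm²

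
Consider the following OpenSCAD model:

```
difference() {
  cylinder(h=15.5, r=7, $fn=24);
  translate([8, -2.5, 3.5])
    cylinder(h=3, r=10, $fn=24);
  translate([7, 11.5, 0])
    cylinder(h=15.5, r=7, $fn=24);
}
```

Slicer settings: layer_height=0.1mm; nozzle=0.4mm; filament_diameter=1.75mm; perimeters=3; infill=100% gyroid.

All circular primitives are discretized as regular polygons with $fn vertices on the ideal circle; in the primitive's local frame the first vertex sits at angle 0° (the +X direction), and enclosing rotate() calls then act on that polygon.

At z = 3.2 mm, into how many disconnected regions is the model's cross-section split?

At z = 3.2 mm: the r=7 cylinder gives a regular 24-gon of circumradius 7 (constant along its height); the cylinder at (8, -2.5) does not reach this height (z outside [3.5, 6.5]); the cylinder at (7, 11.5): section is a regular 24-gon, circumradius r=7; After the difference (first − rest): starting from the r=7 cylinder, the r=7 cylinder at (7, 11.5) partially overlaps it — only the 1.08 mm² overlap (of its 152.19 mm²) is removed, clipping the outline — 1 connected region. The result has 1 disconnected region.

1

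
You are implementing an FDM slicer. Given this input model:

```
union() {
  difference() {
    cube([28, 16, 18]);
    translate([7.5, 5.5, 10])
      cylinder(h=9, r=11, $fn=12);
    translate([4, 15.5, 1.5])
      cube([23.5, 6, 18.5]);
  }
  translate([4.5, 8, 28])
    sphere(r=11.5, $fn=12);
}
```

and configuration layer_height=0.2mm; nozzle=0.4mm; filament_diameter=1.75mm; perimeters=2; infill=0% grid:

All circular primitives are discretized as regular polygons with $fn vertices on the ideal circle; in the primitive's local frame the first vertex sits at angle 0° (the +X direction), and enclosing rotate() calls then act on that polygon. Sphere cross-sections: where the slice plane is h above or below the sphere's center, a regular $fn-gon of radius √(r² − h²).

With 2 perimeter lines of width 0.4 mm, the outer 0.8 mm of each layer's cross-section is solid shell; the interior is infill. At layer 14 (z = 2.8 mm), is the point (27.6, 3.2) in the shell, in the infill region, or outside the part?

At z = 2.8 mm: the cube is present — its section is the full 28×16 rectangle; the cylinder at (7.5, 5.5) is absent (z outside [10, 19]); the 23.5×6 cube at (4, 15.5) contributes its full rectangle; Taking the first minus the rest: starting from the 28×16 cube, the 23.5×6 cube at (4, 15.5) partially overlaps it — only the 11.75 mm² overlap (of its 141.00 mm²) is removed, clipping the outline — 1 connected region; the sphere at (4.5, 8) is not intersected at this z (|z−center|=25.200 > r=11.5); Combining (union): only that combined region is present, so the union is just that shape — 1 connected region. Overall, the cross-section is a single solid region. The nearest boundary edge runs (28.00, 16.00)→(28.00, 0.00); distance from the point to it = 0.40 mm. The point is inside the cross-section, 0.40 mm from the nearest boundary — within the 0.8 mm shell band (2 × 0.4).

shell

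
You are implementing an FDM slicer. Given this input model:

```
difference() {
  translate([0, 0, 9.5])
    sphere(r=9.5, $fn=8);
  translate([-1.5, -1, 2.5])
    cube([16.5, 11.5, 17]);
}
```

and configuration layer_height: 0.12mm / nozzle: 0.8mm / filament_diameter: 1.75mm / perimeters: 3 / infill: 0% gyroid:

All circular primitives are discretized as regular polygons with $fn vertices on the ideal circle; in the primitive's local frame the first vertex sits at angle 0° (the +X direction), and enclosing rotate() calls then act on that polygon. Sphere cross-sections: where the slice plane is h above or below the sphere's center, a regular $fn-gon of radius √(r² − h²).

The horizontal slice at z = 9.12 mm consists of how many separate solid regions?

1

At z = 9.12 mm: the r=9.5 sphere contributes a regular 8-gon of circumradius √(9.5²−0.38²) = 9.492; the cube at (-1.5, -1) (footprint 16.5×11.5) is included at this height; Subtracting the remaining from the first: starting from the r=9.5 sphere, the 16.5×11.5 cube at (-1.5, -1) partially overlaps it — only the 88.27 mm² overlap (of its 189.75 mm²) is removed, clipping the outline — 1 connected region. The result has 1 disconnected region.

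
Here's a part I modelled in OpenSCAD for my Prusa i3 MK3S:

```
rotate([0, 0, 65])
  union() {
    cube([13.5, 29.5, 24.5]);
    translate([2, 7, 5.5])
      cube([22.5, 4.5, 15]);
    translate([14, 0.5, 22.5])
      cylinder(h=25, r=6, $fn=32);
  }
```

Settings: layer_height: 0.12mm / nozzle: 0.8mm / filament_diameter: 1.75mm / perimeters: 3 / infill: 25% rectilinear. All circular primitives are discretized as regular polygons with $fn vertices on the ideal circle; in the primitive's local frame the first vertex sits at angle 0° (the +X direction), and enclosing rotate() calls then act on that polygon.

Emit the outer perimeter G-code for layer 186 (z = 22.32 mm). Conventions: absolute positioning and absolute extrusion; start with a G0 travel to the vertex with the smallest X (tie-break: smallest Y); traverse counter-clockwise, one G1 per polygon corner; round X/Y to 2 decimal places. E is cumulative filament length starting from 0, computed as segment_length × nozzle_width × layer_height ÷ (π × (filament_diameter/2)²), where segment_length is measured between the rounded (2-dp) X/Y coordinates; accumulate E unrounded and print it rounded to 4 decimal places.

At z = 22.32 mm: the cube is present — its section is the full 13.5×29.5 rectangle; the cube at (2, 7) is absent (z outside [5.5, 20.5]); the cylinder at (14, 0.5) is not intersected at this z (z outside [22.5, 47.5]); Taking the union: only the 13.5×29.5 cube is present, so the union is just that shape — 1 connected region; (whole slice rotated 65° about Z — lengths, areas and connectivity unchanged). The outline is a single polygon with 4 vertices. Extrusion per mm of travel: 0.8 × 0.12 / (π × 0.875²) = 0.039912. Accumulating E over each segment gives final E = 3.4328.

G0 X-26.74 Y12.47 Z22.32
G1 X0.00 Y0.00 E1.1776
G1 X5.71 Y12.24 E1.7167
G1 X-21.03 Y24.70 E2.8941
G1 X-26.74 Y12.47 E3.4328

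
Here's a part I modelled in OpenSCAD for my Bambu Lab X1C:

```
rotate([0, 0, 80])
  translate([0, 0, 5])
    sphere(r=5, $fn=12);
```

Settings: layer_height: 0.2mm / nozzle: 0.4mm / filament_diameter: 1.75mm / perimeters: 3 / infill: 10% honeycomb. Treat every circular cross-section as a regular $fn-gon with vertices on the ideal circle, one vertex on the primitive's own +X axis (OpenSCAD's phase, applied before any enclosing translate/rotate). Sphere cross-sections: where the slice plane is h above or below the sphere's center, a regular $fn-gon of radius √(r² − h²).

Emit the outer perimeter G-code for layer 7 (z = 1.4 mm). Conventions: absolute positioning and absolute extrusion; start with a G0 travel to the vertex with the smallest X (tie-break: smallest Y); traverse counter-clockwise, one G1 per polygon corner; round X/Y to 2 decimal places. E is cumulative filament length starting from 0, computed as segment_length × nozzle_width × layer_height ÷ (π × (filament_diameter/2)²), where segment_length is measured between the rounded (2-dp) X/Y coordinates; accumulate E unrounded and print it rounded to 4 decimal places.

At z = 1.4 mm: the r=5 sphere contributes a regular 12-gon of circumradius √(5²−3.6²) = 3.470; (whole slice rotated 80° about Z — lengths, areas and connectivity unchanged). The outline is a single polygon with 12 vertices. Extrusion per mm of travel: 0.4 × 0.2 / (π × 0.875²) = 0.033260. Accumulating E over each segment gives final E = 0.7172.

G0 X-3.42 Y0.60 Z1.40
G1 X-3.26 Y-1.19 E0.0598
G1 X-2.23 Y-2.66 E0.1195
G1 X-0.60 Y-3.42 E0.1793
G1 X1.19 Y-3.26 E0.2391
G1 X2.66 Y-2.23 E0.2988
G1 X3.42 Y-0.60 E0.3586
G1 X3.26 Y1.19 E0.4184
G1 X2.23 Y2.66 E0.4781
G1 X0.60 Y3.42 E0.5379
G1 X-1.19 Y3.26 E0.5976
G1 X-2.66 Y2.23 E0.6573
G1 X-3.42 Y0.60 E0.7172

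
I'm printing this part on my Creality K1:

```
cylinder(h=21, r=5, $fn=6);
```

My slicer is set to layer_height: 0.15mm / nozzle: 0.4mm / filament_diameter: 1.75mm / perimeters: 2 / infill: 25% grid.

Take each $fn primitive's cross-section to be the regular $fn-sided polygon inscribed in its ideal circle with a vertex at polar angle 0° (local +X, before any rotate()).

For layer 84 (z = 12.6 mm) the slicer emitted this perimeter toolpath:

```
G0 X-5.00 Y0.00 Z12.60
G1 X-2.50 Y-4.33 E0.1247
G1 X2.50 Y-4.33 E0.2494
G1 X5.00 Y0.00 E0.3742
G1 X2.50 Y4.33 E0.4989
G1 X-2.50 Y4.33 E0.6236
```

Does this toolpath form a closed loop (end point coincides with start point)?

Start point (G0): (-5.00, 0.00). End point (last G1): the path does not return to the start — open.

no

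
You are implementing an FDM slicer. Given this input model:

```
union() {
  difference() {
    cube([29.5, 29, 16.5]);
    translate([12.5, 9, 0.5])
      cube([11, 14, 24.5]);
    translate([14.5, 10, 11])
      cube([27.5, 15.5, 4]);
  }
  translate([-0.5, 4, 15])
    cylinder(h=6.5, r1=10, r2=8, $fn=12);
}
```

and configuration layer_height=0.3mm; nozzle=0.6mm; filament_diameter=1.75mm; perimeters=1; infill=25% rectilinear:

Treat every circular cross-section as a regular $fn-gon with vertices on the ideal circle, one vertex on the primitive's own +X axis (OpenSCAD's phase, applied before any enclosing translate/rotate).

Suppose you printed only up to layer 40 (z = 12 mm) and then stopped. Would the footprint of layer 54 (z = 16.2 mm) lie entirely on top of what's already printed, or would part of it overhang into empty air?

part overhangs

Compare the two slices. At z = 12: the cube is present — its section is the full 29.5×29 rectangle (area 855.50 mm²); the cube at (12.5, 9) is present — its section is the full 11×14 rectangle (area 154.00 mm²); the cube at (14.5, 10) (footprint 27.5×15.5) is included at this height (area 426.25 mm²); Subtracting the remaining from the first: starting from the 29.5×29 cube (855.50 mm²), the 11×14 cube at (12.5, 9) lies wholly inside it (removes its full 154.00 mm² and its 50.00 mm outline becomes a hole wall); the 27.5×15.5 cube at (14.5, 10) partially overlaps it — only the 115.50 mm² overlap (of its 426.25 mm²) is removed, clipping the outline — area = 586.00 mm²; the cone at (-0.5, 4) is absent (z outside [15, 21.5]); Combining (union): only the result so far is present, so the union is just that shape — area = 586.00 mm². At z = 16.2: the cube (footprint 29.5×29) is included at this height (area 855.50 mm²); the 11×14 cube at (12.5, 9) contributes its full rectangle (area 154.00 mm²); the cube at (14.5, 10) does not reach this height (z outside [11, 15]); Subtracting the remaining from the first: starting from the 29.5×29 cube (855.50 mm²), the 11×14 cube at (12.5, 9) lies wholly inside it (removes its full 154.00 mm² and its 50.00 mm outline becomes a hole wall) — area = 701.50 mm²; the cone at (-0.5, 4) contributes a regular 12-gon of circumradius 9.631 (interpolated between r1=10 and r2=8 at t=0.185) (area = (12/2)·9.631²·sin(360°/12) = 278.26 mm²); Combining (union): the regions partially overlap — summed areas 979.76 mm² minus the doubly-counted overlap 99.16 mm² gives 880.59 mm² — area = 880.59 mm². Checking containment: at z = 16.2 the cross-section extends beyond the z = 12 cross-section by about 294.59 mm².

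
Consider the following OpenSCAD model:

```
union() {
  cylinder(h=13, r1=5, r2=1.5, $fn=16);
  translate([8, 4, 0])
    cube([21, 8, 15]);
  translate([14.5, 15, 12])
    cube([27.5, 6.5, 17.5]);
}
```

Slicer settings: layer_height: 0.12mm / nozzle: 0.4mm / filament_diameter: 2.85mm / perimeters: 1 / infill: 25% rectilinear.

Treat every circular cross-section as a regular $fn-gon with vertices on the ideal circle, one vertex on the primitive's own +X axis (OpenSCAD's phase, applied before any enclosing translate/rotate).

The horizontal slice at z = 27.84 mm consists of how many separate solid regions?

1

At z = 27.84 mm: the cone does not reach this height (z outside [0, 13]); the cube at (8, 4) is not intersected at this z (z outside [0, 15]); the cube at (14.5, 15) (footprint 27.5×6.5) is included at this height; Taking the union: only the 27.5×6.5 cube at (14.5, 15) is present, so the union is just that shape — 1 connected region. The result has 1 disconnected region.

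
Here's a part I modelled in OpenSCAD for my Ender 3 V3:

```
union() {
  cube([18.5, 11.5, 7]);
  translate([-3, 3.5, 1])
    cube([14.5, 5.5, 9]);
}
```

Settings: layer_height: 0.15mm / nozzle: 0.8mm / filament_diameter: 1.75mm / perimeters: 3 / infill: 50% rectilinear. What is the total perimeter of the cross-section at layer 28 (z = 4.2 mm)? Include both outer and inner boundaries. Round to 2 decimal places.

66.00 mm

At z = 4.2 mm: the cube is present — its section is the full 18.5×11.5 rectangle (perimeter 60.00 mm); the cube at (-3, 3.5) is present — its section is the full 14.5×5.5 rectangle (perimeter 40.00 mm); Taking the union: the regions partially overlap (shared area 63.25 mm²), so the edge portions inside another operand are dropped and the merged outline is re-measured after clipping — boundary = 66.00 mm. Overall, the cross-section is a single solid region. Total boundary length (outer) = 66.00 mm.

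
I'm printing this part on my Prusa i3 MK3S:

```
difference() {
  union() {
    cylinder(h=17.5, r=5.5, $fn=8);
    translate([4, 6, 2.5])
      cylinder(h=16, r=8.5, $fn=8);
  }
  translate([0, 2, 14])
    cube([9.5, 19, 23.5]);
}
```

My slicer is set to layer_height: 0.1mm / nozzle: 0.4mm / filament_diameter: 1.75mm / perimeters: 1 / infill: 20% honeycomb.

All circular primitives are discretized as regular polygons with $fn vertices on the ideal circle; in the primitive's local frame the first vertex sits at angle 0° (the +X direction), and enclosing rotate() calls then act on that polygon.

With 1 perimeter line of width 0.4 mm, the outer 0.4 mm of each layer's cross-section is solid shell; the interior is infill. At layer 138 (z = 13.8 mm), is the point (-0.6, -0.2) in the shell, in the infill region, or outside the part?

At z = 13.8 mm: the r=5.5 cylinder gives a regular 8-gon of circumradius 5.5 (constant along its height); the r=8.5 cylinder at (4, 6) contributes a regular 8-gon of circumradius 8.5; Combining (union): the regions partially overlap (shared area 45.42 mm²), so overlapping operands fuse into one piece — 1 connected region; the cube at (0, 2) is absent (z outside [14, 37.5]); After the difference (first − rest): none of the subtracted shapes is present at this height, so the result so far is unchanged — 1 connected region. Overall, the cross-section is a single solid region. The nearest boundary edge runs (-3.89, -3.89)→(-5.50, 0.00); distance from the point to it = 4.45 mm. The point is inside the cross-section and 4.45 mm from the nearest boundary — more than the 0.4 mm shell width (1 × 0.4), so it's in the infill interior.

infill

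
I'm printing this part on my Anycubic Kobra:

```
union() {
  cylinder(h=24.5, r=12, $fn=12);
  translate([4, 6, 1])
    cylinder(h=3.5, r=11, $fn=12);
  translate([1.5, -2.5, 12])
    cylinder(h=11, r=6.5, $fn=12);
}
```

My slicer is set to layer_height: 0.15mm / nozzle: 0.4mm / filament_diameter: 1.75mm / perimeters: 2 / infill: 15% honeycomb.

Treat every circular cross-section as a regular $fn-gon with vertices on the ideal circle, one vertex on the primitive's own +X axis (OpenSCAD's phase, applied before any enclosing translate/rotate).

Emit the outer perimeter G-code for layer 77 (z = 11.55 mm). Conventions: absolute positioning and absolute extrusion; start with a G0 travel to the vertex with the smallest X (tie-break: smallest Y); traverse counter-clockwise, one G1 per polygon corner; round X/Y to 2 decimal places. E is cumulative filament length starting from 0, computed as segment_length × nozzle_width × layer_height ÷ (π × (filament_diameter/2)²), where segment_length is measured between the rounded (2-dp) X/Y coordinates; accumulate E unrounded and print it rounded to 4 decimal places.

At z = 11.55 mm: the r=12 cylinder gives a regular 12-gon of circumradius 12 (constant along its height); the cylinder at (4, 6) does not reach this height (z outside [1, 4.5]); the cylinder at (1.5, -2.5) does not reach this height (z outside [12, 23]); Combining (union): only the r=12 cylinder is present, so the union is just that shape — 1 connected region. The outline is a single polygon with 12 vertices. Extrusion per mm of travel: 0.4 × 0.15 / (π × 0.875²) = 0.024945. Accumulating E over each segment gives final E = 1.8592.

G0 X-12.00 Y0.00 Z11.55
G1 X-10.39 Y-6.00 E0.1550
G1 X-6.00 Y-10.39 E0.3098
G1 X0.00 Y-12.00 E0.4648
G1 X6.00 Y-10.39 E0.6198
G1 X10.39 Y-6.00 E0.7746
G1 X12.00 Y0.00 E0.9296
G1 X10.39 Y6.00 E1.0846
G1 X6.00 Y10.39 E1.2394
G1 X0.00 Y12.00 E1.3944
G1 X-6.00 Y10.39 E1.5494
G1 X-10.39 Y6.00 E1.7042
G1 X-12.00 Y0.00 E1.8592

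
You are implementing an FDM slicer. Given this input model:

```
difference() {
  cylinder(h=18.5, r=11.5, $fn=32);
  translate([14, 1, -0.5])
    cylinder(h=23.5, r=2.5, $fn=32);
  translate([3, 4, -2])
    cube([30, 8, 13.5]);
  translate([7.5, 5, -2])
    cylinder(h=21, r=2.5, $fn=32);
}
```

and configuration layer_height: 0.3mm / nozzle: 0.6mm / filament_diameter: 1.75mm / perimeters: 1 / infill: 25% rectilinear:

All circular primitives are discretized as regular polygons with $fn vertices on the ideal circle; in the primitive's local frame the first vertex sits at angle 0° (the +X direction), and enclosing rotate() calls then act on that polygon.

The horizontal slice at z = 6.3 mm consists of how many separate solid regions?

At z = 6.3 mm: the cylinder: section is a regular 32-gon, circumradius r=11.5; the r=2.5 cylinder at (14, 1) gives a regular 32-gon of circumradius 2.5 (constant along its height); the cube at (3, 4) (footprint 30×8) is included at this height; the r=2.5 cylinder at (7.5, 5) gives a regular 32-gon of circumradius 2.5 (constant along its height); Subtracting the remaining from the first: starting from the r=11.5 cylinder, the r=2.5 cylinder at (14, 1) misses the remaining region (no effect); the 30×8 cube at (3, 4) partially overlaps it — only the 36.31 mm² overlap (of its 240.00 mm²) is removed, clipping the outline; the r=2.5 cylinder at (7.5, 5) partially overlaps it — only the 4.91 mm² overlap (of its 19.51 mm²) is removed, clipping the outline — 1 connected region. The result has 1 disconnected region.

1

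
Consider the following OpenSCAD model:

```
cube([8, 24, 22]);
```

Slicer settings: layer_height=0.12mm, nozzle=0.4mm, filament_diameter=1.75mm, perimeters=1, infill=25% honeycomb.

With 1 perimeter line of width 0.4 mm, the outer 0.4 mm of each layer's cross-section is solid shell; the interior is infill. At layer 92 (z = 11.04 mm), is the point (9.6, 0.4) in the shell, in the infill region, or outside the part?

At z = 11.04 mm: the cube (footprint 8×24) is included at this height. Overall, the cross-section is a single solid region. The nearest boundary edge runs (8.00, 0.00)→(8.00, 24.00); distance from the point to it = 1.60 mm. The point is not inside any of the regions above, so it lies outside the cross-section (1.60 mm from the nearest boundary).

outside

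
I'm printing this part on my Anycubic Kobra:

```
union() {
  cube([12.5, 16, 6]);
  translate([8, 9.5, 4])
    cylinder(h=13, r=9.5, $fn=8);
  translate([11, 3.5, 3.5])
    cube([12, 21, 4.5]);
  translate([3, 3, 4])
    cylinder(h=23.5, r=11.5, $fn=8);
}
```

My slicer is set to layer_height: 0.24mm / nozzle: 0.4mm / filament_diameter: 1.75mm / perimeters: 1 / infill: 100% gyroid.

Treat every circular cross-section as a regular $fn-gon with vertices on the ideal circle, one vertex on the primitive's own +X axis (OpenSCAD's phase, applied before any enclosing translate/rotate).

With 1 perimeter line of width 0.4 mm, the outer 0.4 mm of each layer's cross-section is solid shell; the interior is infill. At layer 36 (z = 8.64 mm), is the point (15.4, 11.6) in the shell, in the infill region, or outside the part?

At z = 8.64 mm: the cube does not reach this height (z outside [0, 6]); the cylinder at (8, 9.5): section is a regular 8-gon, circumradius r=9.5; the cube at (11, 3.5) is absent (z outside [3.5, 8]); the cylinder at (3, 3): section is a regular 8-gon, circumradius r=11.5; Merging all regions: the regions partially overlap (shared area 151.40 mm²), so overlapping operands fuse into one piece — 1 connected region. Overall, the cross-section is a single solid region. The nearest boundary edge runs (14.72, 16.22)→(17.50, 9.50); distance from the point to it = 1.14 mm. The point is inside the cross-section and 1.14 mm from the nearest boundary — more than the 0.4 mm shell width (1 × 0.4), so it's in the infill interior.

infill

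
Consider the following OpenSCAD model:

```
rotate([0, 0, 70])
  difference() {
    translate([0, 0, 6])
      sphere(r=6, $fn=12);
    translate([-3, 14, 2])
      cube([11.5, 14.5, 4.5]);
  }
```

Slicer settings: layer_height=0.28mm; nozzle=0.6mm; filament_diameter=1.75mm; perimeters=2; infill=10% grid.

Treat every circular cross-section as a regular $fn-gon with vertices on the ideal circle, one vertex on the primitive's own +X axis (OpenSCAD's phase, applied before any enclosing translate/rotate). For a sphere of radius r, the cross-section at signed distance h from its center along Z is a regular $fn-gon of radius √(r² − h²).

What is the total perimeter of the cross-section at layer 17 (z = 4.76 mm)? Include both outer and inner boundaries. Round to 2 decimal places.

36.47 mm

At z = 4.76 mm: the r=6 sphere slices to a regular 12-gon of circumradius 5.870 (√(r²−h²) with h=1.24 from center) (perimeter = 2·12·5.870·sin(180°/12) = 36.47 mm); the 11.5×14.5 cube at (-3, 14) contributes its full rectangle (perimeter 52.00 mm); After the difference (first − rest): starting from the r=6 sphere, the 11.5×14.5 cube at (-3, 14) misses the remaining region (no effect) — boundary = 36.47 mm; (rotated 70° about Z; rotation is an isometry so areas/perimeters/island counts are preserved). Overall, the cross-section is a single solid region. Total boundary length (outer) = 36.47 mm.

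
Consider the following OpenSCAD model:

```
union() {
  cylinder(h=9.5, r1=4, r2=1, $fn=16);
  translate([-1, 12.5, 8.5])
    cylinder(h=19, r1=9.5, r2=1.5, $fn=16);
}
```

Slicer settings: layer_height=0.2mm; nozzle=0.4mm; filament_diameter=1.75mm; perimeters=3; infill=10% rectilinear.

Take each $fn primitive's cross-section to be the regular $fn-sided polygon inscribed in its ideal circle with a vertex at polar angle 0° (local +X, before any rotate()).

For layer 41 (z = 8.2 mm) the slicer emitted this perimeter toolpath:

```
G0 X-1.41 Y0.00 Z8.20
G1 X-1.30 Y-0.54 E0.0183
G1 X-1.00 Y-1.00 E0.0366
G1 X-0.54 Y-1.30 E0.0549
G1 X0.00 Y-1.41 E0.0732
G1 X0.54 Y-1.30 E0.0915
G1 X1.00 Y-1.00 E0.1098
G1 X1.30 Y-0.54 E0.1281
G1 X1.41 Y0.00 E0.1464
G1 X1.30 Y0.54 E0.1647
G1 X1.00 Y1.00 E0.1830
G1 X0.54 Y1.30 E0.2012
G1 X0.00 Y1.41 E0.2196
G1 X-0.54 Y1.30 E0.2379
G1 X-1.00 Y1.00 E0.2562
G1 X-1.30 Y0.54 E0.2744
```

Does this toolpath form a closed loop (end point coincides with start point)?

Start point (G0): (-1.41, 0.00). End point (last G1): the path does not return to the start — open.

no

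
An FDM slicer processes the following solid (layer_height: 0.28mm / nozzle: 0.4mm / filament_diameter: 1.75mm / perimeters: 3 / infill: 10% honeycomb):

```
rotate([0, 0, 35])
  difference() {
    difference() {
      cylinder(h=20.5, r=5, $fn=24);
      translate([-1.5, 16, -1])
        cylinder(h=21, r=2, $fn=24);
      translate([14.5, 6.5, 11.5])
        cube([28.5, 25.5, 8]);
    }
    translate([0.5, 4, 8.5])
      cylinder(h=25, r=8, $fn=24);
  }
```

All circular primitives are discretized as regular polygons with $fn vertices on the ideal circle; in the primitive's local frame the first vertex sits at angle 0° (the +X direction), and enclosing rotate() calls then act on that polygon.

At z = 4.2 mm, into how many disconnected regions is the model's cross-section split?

At z = 4.2 mm: the cylinder: section is a regular 24-gon, circumradius r=5; the r=2 cylinder at (-1.5, 16) gives a regular 24-gon of circumradius 2 (constant along its height); the cube at (14.5, 6.5) is not intersected at this z (z outside [11.5, 19.5]); Subtracting the remaining from the first: starting from the r=5 cylinder, the r=2 cylinder at (-1.5, 16) misses the remaining region (no effect) — 1 connected region; the cylinder at (0.5, 4) is not intersected at this z (z outside [8.5, 33.5]); Subtracting the remaining from the first: none of the subtracted shapes is present at this height, so the result so far is unchanged — 1 connected region; (rotated 35° about Z; rotation is an isometry so areas/perimeters/island counts are preserved). The result has 1 disconnected region.

1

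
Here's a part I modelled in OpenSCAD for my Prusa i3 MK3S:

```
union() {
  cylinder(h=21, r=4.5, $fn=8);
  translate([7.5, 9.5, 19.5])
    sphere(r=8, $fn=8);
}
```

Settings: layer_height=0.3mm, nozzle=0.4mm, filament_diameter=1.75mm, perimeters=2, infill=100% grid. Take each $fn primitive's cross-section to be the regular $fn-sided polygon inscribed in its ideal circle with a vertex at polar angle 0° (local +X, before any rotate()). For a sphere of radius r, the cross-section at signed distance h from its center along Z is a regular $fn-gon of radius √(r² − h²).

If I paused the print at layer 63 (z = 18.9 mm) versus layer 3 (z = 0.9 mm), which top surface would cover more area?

layer 63 (z = 18.9 mm)

Layer 63 (z = 18.9): the r=4.5 cylinder gives a regular 8-gon of circumradius 4.5 (constant along its height) (area = (8/2)·4.500²·sin(360°/8) = 57.28 mm²); the r=8 sphere at (7.5, 9.5) slices to a regular 8-gon of circumradius 7.977 (√(r²−h²) with h=0.6 from center) (area = (8/2)·7.977²·sin(360°/8) = 180.00 mm²); Taking the union: the 2 present regions are separate (no shared area or edge), so areas and boundary lengths simply add and each stays a separate island — area = 237.28 mm². So its area = 237.28 mm². Layer 3 (z = 0.9): the r=4.5 cylinder gives a regular 8-gon of circumradius 4.5 (constant along its height) (area = (8/2)·4.500²·sin(360°/8) = 57.28 mm²); the sphere at (7.5, 9.5) is absent (|z−center|=18.600 > r=8); Combining (union): only the r=4.5 cylinder is present, so the union is just that shape — area = 57.28 mm². So its area = 57.28 mm². Layer 63 is larger (237.28 vs 57.28 mm²).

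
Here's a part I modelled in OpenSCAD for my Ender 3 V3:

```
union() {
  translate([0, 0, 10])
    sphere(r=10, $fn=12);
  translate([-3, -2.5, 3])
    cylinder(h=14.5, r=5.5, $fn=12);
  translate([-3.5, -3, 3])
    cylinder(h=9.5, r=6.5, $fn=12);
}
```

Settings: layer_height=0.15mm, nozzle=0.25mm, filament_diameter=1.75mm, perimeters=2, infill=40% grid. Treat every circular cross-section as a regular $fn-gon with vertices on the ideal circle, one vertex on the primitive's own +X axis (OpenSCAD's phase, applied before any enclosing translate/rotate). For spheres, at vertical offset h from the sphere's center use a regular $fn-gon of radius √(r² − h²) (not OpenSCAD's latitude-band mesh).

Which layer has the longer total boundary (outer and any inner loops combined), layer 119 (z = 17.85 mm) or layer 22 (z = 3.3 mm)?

layer 22 (z = 3.3 mm)

Layer 119 (z = 17.85): the sphere: section is a regular 12-gon, circumradius = √(r²−h²) = √(10²−7.85²) = 6.195 (perimeter = 2·12·6.195·sin(180°/12) = 38.48 mm); the cylinder at (-3, -2.5) is not intersected at this z (z outside [3, 17.5]); the cylinder at (-3.5, -3) is absent (z outside [3, 12.5]); Combining (union): only the r=10 sphere is present, so the union is just that shape — boundary = 38.48 mm. So its perimeter = 38.48 mm. Layer 22 (z = 3.3): the r=10 sphere contributes a regular 12-gon of circumradius √(10²−6.7²) = 7.424 (perimeter = 2·12·7.424·sin(180°/12) = 46.11 mm); the cylinder at (-3, -2.5): section is a regular 12-gon, circumradius r=5.5 (perimeter = 2·12·5.500·sin(180°/12) = 34.16 mm); the r=6.5 cylinder at (-3.5, -3) gives a regular 12-gon of circumradius 6.5 (constant along its height) (perimeter = 2·12·6.500·sin(180°/12) = 40.38 mm); Combining (union): the regions partially overlap (shared area 174.05 mm²), so the edge portions inside another operand are dropped and the merged outline is re-measured after clipping — boundary = 52.92 mm. So its perimeter = 52.92 mm. Layer 22 is larger (52.92 vs 38.48 mm).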